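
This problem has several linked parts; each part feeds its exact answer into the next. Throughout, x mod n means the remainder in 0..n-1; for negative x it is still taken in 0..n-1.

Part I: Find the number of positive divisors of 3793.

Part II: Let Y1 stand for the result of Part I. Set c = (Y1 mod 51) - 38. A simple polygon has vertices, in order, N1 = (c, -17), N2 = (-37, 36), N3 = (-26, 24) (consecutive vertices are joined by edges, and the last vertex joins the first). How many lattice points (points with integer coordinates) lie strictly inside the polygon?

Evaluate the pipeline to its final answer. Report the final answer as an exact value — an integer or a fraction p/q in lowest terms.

Part I: 3793 is prime, so its only divisors are 1 and 3793; count = 2; answer 2
Part II: Y1 = 2; c = -36; cross terms: (-36*36 - -37*-17)=-1925, (-37*24 - -26*36)=48, (-26*-17 - -36*24)=1306; twice the area = |-571| = 571; area = 571/2; boundary points = 1 + 1 + 1 = 3; strictly interior points = area - boundary/2 + 1 = 285; answer 285

285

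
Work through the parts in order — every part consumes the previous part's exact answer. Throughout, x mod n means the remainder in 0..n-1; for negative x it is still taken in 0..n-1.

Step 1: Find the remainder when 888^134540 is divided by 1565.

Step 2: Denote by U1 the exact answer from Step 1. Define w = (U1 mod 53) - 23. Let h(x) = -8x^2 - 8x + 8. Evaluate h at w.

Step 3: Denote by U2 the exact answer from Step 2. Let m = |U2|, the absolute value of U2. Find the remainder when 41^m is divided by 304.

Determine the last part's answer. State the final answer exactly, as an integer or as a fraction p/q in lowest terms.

Step 1: squarings mod 1565: 888^1=888, 888^2=1349, 888^4=1271, 888^8=361, 888^16=426, 888^32=1501, 888^64=966, 888^128=416, 888^256=906, 888^512=776, 888^1024=1216, 888^2048=1296, 888^4096=371, 888^8192=1486, 888^16384=1546, 888^32768=361, 888^65536=426, 888^131072=1501; 888^134540 = 888^4 * 888^8 * 888^128 * 888^256 * 888^1024 * 888^2048 * 888^131072 = 826 (mod 1565); answer 826
Step 2: U1 = 826; w = 8; -8*(8)^2 - 8*(8)^1 + 8 = (-512) + (-64) + (8) = -568; answer -568
Step 3: U2 = -568; m = 568; squarings mod 304: 41^1=41, 41^2=161, 41^4=81, 41^8=177, 41^16=17, 41^32=289, 41^64=225, 41^128=161, 41^256=81, 41^512=177; 41^568 = 41^8 * 41^16 * 41^32 * 41^512 = 225 (mod 304); answer 225

225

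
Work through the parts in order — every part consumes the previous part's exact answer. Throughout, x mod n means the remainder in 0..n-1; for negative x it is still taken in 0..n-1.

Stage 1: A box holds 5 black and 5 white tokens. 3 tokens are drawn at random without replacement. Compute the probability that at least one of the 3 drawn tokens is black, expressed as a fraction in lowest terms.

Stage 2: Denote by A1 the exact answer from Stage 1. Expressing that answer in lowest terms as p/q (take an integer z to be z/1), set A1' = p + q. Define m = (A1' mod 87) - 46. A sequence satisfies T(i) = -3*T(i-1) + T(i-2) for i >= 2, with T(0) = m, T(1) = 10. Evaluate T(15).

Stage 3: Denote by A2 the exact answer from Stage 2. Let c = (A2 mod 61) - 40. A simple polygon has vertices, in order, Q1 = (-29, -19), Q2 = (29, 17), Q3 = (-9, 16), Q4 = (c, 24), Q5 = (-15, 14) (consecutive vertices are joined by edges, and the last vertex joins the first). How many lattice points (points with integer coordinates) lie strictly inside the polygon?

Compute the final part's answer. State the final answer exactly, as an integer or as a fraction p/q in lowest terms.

759

Stage 1: total draws C(10,3) = 120; complement C(5,3) = 10; favorable 120 - 10 = 110; P = 11/12; answer 11/12
Stage 2: A1 = 11/12; threaded value p + q = 23; m = -23; T(2) = -3*(10) + 1*(-23) = -53; iterating: T(2)=-53, T(3)=169, T(4)=-560, T(5)=1849, T(6)=-6107, T(7)=20170, T(8)=-66617, T(9)=220021, T(10)=-726680, T(11)=2400061, T(12)=-7926863, T(13)=26180650, T(14)=-86468813, T(15)=285587089; answer 285587089
Stage 3: A2 = 285587089; c = -6; cross terms: (-29*17 - 29*-19)=58, (29*16 - -9*17)=617, (-9*24 - -6*16)=-120, (-6*14 - -15*24)=276, (-15*-19 - -29*14)=691; twice the area = |1522| = 1522; area = 761; boundary points = 2 + 1 + 1 + 1 + 1 = 6; strictly interior points = area - boundary/2 + 1 = 759; answer 759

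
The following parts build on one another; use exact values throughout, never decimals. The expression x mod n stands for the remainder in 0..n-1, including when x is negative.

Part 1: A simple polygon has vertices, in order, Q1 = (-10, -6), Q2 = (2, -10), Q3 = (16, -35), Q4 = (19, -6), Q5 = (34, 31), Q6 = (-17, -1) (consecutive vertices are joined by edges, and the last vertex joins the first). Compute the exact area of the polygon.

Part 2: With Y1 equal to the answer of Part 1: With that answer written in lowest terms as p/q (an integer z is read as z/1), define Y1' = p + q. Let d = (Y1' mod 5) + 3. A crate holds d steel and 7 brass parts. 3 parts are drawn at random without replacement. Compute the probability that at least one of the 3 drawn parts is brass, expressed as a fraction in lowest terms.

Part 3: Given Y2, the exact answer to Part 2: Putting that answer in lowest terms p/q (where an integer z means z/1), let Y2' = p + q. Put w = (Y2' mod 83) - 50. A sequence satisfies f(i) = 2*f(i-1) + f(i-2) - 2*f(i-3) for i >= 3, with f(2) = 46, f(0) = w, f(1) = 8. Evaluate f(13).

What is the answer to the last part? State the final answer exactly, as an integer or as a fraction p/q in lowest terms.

51878

Part 1: cross terms: (-10*-10 - 2*-6)=112, (2*-35 - 16*-10)=90, (16*-6 - 19*-35)=569, (19*31 - 34*-6)=793, (34*-1 - -17*31)=493, (-17*-6 - -10*-1)=92; twice the area = |2149| = 2149; area = 2149/2; answer 2149/2
Part 2: Y1 = 2149/2; threaded value p + q = 2151; d = 4; total draws C(11,3) = 165; complement C(4,3) = 4; favorable 165 - 4 = 161; P = 161/165; answer 161/165
Part 3: Y2 = 161/165; threaded value p + q = 326; w = 27; f(3) = 2*(46) + 1*(8) - 2*(27) = 46; iterating: f(3)=46, f(4)=122, f(5)=198, f(6)=426, f(7)=806, f(8)=1642, f(9)=3238, f(10)=6506, f(11)=12966, f(12)=25962, f(13)=51878; answer 51878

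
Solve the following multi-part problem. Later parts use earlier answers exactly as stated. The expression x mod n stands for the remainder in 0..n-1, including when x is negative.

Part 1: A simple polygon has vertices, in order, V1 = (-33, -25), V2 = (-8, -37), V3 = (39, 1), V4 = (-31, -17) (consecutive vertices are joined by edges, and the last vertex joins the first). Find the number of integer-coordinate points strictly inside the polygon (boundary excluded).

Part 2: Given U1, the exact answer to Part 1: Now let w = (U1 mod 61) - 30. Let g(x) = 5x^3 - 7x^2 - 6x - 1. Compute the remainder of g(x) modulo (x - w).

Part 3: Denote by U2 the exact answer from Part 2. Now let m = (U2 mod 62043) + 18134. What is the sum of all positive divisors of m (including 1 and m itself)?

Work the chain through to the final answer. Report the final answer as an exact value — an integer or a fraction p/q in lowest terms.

29952

Part 1: cross terms: (-33*-37 - -8*-25)=1021, (-8*1 - 39*-37)=1435, (39*-17 - -31*1)=-632, (-31*-25 - -33*-17)=214; twice the area = |2038| = 2038; area = 1019; boundary points = 1 + 1 + 2 + 2 = 6; strictly interior points = area - boundary/2 + 1 = 1017; answer 1017
Part 2: U1 = 1017; w = 11; remainder = value at the root: 5*(11)^3 - 7*(11)^2 - 6*(11)^1 - 1 = (6655) + (-847) + (-66) + (-1) = 5741; answer 5741
Part 3: U2 = 5741; m = 23875; 23875 = 5^3 * 191; sigma = (1 + 5 + 25 + 125) * (1 + 191) = 156 * 192 = 29952; answer 29952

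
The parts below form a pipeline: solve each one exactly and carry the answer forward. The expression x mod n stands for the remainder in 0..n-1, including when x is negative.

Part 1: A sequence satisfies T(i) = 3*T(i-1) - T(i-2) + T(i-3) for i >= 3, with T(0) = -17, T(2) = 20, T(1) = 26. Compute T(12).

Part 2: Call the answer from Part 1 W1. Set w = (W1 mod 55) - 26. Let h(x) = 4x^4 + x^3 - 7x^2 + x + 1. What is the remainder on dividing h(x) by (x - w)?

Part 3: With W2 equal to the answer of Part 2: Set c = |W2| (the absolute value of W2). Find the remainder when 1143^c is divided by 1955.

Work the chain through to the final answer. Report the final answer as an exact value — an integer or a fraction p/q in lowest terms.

Part 1: T(3) = 3*(20) - 1*(26) + 1*(-17) = 17; iterating: T(3)=17, T(4)=57, T(5)=174, T(6)=482, T(7)=1329, T(8)=3679, T(9)=10190, T(10)=28220, T(11)=78149, T(12)=216417; answer 216417
Part 2: W1 = 216417; w = 21; remainder = value at the root: 4*(21)^4 + 1*(21)^3 - 7*(21)^2 + 1*(21)^1 + 1 = (777924) + (9261) + (-3087) + (21) + (1) = 784120; answer 784120
Part 3: W2 = 784120; c = 784120; squarings mod 1955: 1143^1=1143, 1143^2=509, 1143^4=1021, 1143^8=426, 1143^16=1616, 1143^32=1531, 1143^64=1871, 1143^128=1191, 1143^256=1106, 1143^512=1361, 1143^1024=936, 1143^2048=256, 1143^4096=1021, 1143^8192=426, 1143^16384=1616, 1143^32768=1531, 1143^65536=1871, 1143^131072=1191, 1143^262144=1106, 1143^524288=1361; 1143^784120 = 1143^8 * 1143^16 * 1143^32 * 1143^64 * 1143^128 * 1143^512 * 1143^1024 * 1143^4096 * 1143^8192 * 1143^16384 * 1143^32768 * 1143^65536 * 1143^131072 * 1143^524288 = 1191 (mod 1955); answer 1191

1191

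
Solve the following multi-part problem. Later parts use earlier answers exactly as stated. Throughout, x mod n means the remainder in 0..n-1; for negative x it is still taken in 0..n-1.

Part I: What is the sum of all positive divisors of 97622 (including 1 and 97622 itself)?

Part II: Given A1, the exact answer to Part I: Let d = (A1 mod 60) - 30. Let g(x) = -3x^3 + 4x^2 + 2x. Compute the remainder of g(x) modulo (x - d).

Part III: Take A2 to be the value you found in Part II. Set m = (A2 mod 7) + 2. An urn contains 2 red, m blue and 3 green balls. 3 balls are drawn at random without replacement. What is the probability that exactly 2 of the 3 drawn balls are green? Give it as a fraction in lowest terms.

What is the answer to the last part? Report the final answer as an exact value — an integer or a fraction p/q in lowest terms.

15/56

Part I: 97622 = 2 * 7 * 19 * 367; sigma = (1 + 2) * (1 + 7) * (1 + 19) * (1 + 367) = 3 * 8 * 20 * 368 = 176640; answer 176640
Part II: A1 = 176640; d = -30; remainder = value at the root: -3*(-30)^3 + 4*(-30)^2 + 2*(-30)^1 = (81000) + (3600) + (-60) = 84540; answer 84540
Part III: A2 = 84540; m = 3; total draws C(8,3) = 56; favorable C(3,2)*C(5,1) = 15; P = 15/56; answer 15/56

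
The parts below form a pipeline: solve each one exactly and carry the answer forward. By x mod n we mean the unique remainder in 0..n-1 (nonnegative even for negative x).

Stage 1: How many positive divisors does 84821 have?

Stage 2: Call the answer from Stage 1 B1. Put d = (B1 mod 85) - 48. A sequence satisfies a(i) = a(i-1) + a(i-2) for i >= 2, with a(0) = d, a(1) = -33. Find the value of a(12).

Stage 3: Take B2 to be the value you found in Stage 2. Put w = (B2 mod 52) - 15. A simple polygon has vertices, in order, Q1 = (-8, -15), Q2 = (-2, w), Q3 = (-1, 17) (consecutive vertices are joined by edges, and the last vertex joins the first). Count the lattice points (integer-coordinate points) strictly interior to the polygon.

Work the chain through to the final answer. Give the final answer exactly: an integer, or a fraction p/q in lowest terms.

Stage 1: 84821 = 11^2 * 701; number of divisors = (2+1) * (1+1) = 6; answer 6
Stage 2: B1 = 6; d = -42; a(2) = 1*(-33) + 1*(-42) = -75; iterating: a(2)=-75, a(3)=-108, a(4)=-183, a(5)=-291, a(6)=-474, a(7)=-765, a(8)=-1239, a(9)=-2004, a(10)=-3243, a(11)=-5247, a(12)=-8490; answer -8490
Stage 3: B2 = -8490; w = 23; cross terms: (-8*23 - -2*-15)=-214, (-2*17 - -1*23)=-11, (-1*-15 - -8*17)=151; twice the area = |-74| = 74; area = 37; boundary points = 2 + 1 + 1 = 4; strictly interior points = area - boundary/2 + 1 = 36; answer 36

36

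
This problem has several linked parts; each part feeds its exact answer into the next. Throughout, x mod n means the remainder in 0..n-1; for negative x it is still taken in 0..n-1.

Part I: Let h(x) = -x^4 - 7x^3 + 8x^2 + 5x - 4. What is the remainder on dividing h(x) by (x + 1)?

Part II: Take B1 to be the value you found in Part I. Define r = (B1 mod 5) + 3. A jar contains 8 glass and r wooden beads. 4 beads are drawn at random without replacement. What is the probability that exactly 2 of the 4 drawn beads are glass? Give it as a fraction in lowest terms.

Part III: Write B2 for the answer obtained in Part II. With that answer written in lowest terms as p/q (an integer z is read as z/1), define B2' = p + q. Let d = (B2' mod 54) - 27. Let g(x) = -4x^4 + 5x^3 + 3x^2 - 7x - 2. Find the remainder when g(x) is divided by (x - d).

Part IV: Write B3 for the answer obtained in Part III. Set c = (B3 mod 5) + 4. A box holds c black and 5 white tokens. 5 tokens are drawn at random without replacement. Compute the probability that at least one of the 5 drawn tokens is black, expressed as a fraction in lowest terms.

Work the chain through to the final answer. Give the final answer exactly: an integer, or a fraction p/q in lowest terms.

125/126

Part I: remainder = value at the root: -1*(-1)^4 - 7*(-1)^3 + 8*(-1)^2 + 5*(-1)^1 - 4 = (-1) + (7) + (8) + (-5) + (-4) = 5; answer 5
Part II: B1 = 5; r = 3; total draws C(11,4) = 330; favorable C(8,2)*C(3,2) = 84; P = 14/55; answer 14/55
Part III: B2 = 14/55; threaded value p + q = 69; d = -12; remainder = value at the root: -4*(-12)^4 + 5*(-12)^3 + 3*(-12)^2 - 7*(-12)^1 - 2 = (-82944) + (-8640) + (432) + (84) + (-2) = -91070; answer -91070
Part IV: B3 = -91070; c = 4; total draws C(9,5) = 126; complement C(5,5) = 1; favorable 126 - 1 = 125; P = 125/126; answer 125/126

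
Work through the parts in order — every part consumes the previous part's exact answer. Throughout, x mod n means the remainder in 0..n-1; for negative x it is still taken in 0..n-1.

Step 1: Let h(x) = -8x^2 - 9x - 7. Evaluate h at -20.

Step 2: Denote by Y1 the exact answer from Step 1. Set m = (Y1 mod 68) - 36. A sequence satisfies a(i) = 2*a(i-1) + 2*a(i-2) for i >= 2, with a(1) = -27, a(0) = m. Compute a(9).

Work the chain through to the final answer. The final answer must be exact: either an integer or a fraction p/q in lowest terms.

Step 1: -8*(-20)^2 - 9*(-20)^1 - 7 = (-3200) + (180) + (-7) = -3027; answer -3027
Step 2: Y1 = -3027; m = -3; a(2) = 2*(-27) + 2*(-3) = -60; iterating: a(2)=-60, a(3)=-174, a(4)=-468, a(5)=-1284, a(6)=-3504, a(7)=-9576, a(8)=-26160, a(9)=-71472; answer -71472

-71472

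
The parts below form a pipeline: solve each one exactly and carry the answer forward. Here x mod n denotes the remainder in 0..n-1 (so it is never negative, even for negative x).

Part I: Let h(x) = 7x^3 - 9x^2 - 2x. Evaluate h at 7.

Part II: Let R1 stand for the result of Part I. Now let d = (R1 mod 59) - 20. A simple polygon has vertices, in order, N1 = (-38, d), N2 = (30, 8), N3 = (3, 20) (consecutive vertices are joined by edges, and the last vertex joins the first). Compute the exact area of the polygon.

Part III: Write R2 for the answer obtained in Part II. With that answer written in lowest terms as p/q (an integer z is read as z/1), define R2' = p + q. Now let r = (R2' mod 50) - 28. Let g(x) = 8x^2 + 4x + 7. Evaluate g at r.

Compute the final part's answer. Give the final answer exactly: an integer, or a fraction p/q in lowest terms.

4519

Part I: 7*(7)^3 - 9*(7)^2 - 2*(7)^1 = (2401) + (-441) + (-14) = 1946; answer 1946
Part II: R1 = 1946; d = 38; cross terms: (-38*8 - 30*38)=-1444, (30*20 - 3*8)=576, (3*38 - -38*20)=874; twice the area = |6| = 6; area = 3; answer 3
Part III: R2 = 3; threaded value p + q = 4; r = -24; 8*(-24)^2 + 4*(-24)^1 + 7 = (4608) + (-96) + (7) = 4519; answer 4519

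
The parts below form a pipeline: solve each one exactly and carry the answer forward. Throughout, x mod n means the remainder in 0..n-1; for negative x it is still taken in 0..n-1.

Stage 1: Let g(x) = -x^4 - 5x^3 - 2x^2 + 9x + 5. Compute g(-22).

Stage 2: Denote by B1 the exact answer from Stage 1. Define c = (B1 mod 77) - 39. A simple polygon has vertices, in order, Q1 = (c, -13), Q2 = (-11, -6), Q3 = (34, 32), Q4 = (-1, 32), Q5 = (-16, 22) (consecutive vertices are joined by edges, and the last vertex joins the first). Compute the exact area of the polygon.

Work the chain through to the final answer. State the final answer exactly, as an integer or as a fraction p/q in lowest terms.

2479/2

Stage 1: -1*(-22)^4 - 5*(-22)^3 - 2*(-22)^2 + 9*(-22)^1 + 5 = (-234256) + (53240) + (-968) + (-198) + (5) = -182177; answer -182177
Stage 2: B1 = -182177; c = -34; cross terms: (-34*-6 - -11*-13)=61, (-11*32 - 34*-6)=-148, (34*32 - -1*32)=1120, (-1*22 - -16*32)=490, (-16*-13 - -34*22)=956; twice the area = |2479| = 2479; area = 2479/2; answer 2479/2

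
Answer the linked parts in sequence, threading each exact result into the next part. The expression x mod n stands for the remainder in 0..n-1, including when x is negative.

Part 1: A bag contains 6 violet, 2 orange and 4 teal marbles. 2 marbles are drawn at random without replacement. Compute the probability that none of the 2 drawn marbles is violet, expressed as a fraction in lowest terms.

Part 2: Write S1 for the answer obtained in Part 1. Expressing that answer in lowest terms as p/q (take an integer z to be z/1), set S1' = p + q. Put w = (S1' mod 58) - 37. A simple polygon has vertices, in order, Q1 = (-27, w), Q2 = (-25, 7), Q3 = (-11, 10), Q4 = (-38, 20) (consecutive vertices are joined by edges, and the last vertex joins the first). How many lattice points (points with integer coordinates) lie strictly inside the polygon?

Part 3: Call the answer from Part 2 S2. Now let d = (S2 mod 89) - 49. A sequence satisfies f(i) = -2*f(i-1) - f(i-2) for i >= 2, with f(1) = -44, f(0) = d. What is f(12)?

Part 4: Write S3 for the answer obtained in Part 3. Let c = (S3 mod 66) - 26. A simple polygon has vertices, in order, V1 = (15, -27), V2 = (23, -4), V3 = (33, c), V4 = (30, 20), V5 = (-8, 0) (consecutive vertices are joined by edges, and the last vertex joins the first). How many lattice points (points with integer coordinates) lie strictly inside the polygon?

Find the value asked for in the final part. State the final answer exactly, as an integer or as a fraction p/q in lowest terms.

953

Part 1: total draws C(12,2) = 66; favorable C(6,2) = 15; P = 5/22; answer 5/22
Part 2: S1 = 5/22; threaded value p + q = 27; w = -10; cross terms: (-27*7 - -25*-10)=-439, (-25*10 - -11*7)=-173, (-11*20 - -38*10)=160, (-38*-10 - -27*20)=920; twice the area = |468| = 468; area = 234; boundary points = 1 + 1 + 1 + 1 = 4; strictly interior points = area - boundary/2 + 1 = 233; answer 233
Part 3: S2 = 233; d = 6; f(2) = -2*(-44) - 1*(6) = 82; iterating: f(2)=82, f(3)=-120, f(4)=158, f(5)=-196, f(6)=234, f(7)=-272, f(8)=310, f(9)=-348, f(10)=386, f(11)=-424, f(12)=462; answer 462
Part 4: S3 = 462; c = -26; cross terms: (15*-4 - 23*-27)=561, (23*-26 - 33*-4)=-466, (33*20 - 30*-26)=1440, (30*0 - -8*20)=160, (-8*-27 - 15*0)=216; twice the area = |1911| = 1911; area = 1911/2; boundary points = 1 + 2 + 1 + 2 + 1 = 7; strictly interior points = area - boundary/2 + 1 = 953; answer 953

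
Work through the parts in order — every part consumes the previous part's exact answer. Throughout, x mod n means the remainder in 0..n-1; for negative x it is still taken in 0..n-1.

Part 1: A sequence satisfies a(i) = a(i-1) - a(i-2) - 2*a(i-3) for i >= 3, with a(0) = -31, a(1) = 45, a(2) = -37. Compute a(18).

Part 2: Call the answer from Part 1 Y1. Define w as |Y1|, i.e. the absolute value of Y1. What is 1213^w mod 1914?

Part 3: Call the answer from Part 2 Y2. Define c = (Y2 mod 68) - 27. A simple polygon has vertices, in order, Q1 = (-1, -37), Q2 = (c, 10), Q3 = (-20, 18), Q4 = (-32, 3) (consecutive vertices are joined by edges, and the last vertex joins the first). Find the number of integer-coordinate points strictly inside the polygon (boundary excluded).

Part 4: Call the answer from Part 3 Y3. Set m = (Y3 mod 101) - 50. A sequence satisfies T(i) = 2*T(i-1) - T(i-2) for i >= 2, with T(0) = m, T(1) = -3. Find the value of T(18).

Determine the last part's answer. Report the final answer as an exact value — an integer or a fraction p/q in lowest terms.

218

Part 1: a(3) = 1*(-37) - 1*(45) - 2*(-31) = -20; iterating: a(3)=-20, a(4)=-73, a(5)=21, a(6)=134, a(7)=259, a(8)=83, a(9)=-444, a(10)=-1045, a(11)=-767, a(12)=1166, a(13)=4023, a(14)=4391, a(15)=-1964, a(16)=-14401, a(17)=-21219, a(18)=-2890; answer -2890
Part 2: Y1 = -2890; w = 2890; squarings mod 1914: 1213^1=1213, 1213^2=1417, 1213^4=103, 1213^8=1039, 1213^16=25, 1213^32=625, 1213^64=169, 1213^128=1765, 1213^256=1147, 1213^512=691, 1213^1024=895, 1213^2048=973; 1213^2890 = 1213^2 * 1213^8 * 1213^64 * 1213^256 * 1213^512 * 1213^2048 = 661 (mod 1914); answer 661
Part 3: Y2 = 661; c = 22; cross terms: (-1*10 - 22*-37)=804, (22*18 - -20*10)=596, (-20*3 - -32*18)=516, (-32*-37 - -1*3)=1187; twice the area = |3103| = 3103; area = 3103/2; boundary points = 1 + 2 + 3 + 1 = 7; strictly interior points = area - boundary/2 + 1 = 1549; answer 1549
Part 4: Y3 = 1549; m = -16; T(2) = 2*(-3) - 1*(-16) = 10; iterating: T(2)=10, T(3)=23, T(4)=36, T(5)=49, T(6)=62, T(7)=75, T(8)=88, T(9)=101, T(10)=114, T(11)=127, T(12)=140, T(13)=153, T(14)=166, T(15)=179, T(16)=192, T(17)=205, T(18)=218; answer 218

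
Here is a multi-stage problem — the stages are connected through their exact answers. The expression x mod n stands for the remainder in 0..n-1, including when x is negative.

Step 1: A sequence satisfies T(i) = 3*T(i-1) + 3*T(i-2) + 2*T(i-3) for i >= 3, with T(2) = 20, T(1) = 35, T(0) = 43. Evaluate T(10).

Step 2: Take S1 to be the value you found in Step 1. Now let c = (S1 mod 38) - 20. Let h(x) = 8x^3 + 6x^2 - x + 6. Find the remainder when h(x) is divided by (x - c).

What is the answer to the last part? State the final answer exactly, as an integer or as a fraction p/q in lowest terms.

Step 1: T(3) = 3*(20) + 3*(35) + 2*(43) = 251; iterating: T(3)=251, T(4)=883, T(5)=3442, T(6)=13477, T(7)=52523, T(8)=204884, T(9)=799175, T(10)=3117223; answer 3117223
Step 2: S1 = 3117223; c = -13; remainder = value at the root: 8*(-13)^3 + 6*(-13)^2 - 1*(-13)^1 + 6 = (-17576) + (1014) + (13) + (6) = -16543; answer -16543

-16543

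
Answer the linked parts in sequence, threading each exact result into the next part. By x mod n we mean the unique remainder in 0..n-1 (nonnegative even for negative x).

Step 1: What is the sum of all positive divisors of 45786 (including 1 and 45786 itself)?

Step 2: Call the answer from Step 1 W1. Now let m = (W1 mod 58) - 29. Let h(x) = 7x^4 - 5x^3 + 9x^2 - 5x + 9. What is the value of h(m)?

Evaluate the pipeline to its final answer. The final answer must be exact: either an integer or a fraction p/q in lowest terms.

949895

Step 1: 45786 = 2 * 3 * 13 * 587; sigma = (1 + 2) * (1 + 3) * (1 + 13) * (1 + 587) = 3 * 4 * 14 * 588 = 98784; answer 98784
Step 2: W1 = 98784; m = -19; 7*(-19)^4 - 5*(-19)^3 + 9*(-19)^2 - 5*(-19)^1 + 9 = (912247) + (34295) + (3249) + (95) + (9) = 949895; answer 949895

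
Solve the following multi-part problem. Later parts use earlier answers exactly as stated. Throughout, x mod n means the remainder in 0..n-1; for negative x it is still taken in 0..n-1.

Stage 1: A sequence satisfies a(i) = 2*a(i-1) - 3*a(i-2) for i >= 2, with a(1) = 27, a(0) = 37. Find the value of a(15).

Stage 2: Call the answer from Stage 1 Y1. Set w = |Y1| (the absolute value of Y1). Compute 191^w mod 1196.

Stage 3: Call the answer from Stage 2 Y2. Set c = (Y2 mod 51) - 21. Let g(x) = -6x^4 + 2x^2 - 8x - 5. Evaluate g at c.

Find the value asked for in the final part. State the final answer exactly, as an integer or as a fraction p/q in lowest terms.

-59885

Stage 1: a(2) = 2*(27) - 3*(37) = -57; iterating: a(2)=-57, a(3)=-195, a(4)=-219, a(5)=147, a(6)=951, a(7)=1461, a(8)=69, a(9)=-4245, a(10)=-8697, a(11)=-4659, a(12)=16773, a(13)=47523, a(14)=44727, a(15)=-53115; answer -53115
Stage 2: Y1 = -53115; w = 53115; squarings mod 1196: 191^1=191, 191^2=601, 191^4=9, 191^8=81, 191^16=581, 191^32=289, 191^64=997, 191^128=133, 191^256=945, 191^512=809, 191^1024=269, 191^2048=601, 191^4096=9, 191^8192=81, 191^16384=581, 191^32768=289; 191^53115 = 191^1 * 191^2 * 191^8 * 191^16 * 191^32 * 191^64 * 191^256 * 191^512 * 191^1024 * 191^2048 * 191^16384 * 191^32768 = 235 (mod 1196); answer 235
Stage 3: Y2 = 235; c = 10; -6*(10)^4 + 2*(10)^2 - 8*(10)^1 - 5 = (-60000) + (200) + (-80) + (-5) = -59885; answer -59885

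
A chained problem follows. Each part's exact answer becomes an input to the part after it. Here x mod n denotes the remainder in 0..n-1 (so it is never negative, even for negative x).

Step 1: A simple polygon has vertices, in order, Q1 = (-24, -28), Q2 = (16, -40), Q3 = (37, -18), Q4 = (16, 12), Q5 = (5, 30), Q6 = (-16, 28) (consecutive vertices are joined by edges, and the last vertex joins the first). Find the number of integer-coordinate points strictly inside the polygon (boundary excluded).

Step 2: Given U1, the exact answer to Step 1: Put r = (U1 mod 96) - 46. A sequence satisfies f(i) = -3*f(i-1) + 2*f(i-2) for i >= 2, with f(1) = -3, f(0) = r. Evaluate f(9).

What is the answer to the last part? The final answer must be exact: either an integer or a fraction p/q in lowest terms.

Step 1: cross terms: (-24*-40 - 16*-28)=1408, (16*-18 - 37*-40)=1192, (37*12 - 16*-18)=732, (16*30 - 5*12)=420, (5*28 - -16*30)=620, (-16*-28 - -24*28)=1120; twice the area = |5492| = 5492; area = 2746; boundary points = 4 + 1 + 3 + 1 + 1 + 8 = 18; strictly interior points = area - boundary/2 + 1 = 2738; answer 2738
Step 2: U1 = 2738; r = 4; f(2) = -3*(-3) + 2*(4) = 17; iterating: f(2)=17, f(3)=-57, f(4)=205, f(5)=-729, f(6)=2597, f(7)=-9249, f(8)=32941, f(9)=-117321; answer -117321

-117321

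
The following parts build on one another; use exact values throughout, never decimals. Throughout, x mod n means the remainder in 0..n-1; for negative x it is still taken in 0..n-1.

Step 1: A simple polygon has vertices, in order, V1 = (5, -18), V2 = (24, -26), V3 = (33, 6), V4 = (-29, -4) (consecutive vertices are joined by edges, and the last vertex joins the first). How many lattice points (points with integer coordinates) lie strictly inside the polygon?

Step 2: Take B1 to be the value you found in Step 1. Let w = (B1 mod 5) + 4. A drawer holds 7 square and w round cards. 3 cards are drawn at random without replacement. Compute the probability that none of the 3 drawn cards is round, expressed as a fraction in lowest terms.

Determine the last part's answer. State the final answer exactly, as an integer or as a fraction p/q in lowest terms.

Step 1: cross terms: (5*-26 - 24*-18)=302, (24*6 - 33*-26)=1002, (33*-4 - -29*6)=42, (-29*-18 - 5*-4)=542; twice the area = |1888| = 1888; area = 944; boundary points = 1 + 1 + 2 + 2 = 6; strictly interior points = area - boundary/2 + 1 = 942; answer 942
Step 2: B1 = 942; w = 6; total draws C(13,3) = 286; favorable C(7,3) = 35; P = 35/286; answer 35/286

35/286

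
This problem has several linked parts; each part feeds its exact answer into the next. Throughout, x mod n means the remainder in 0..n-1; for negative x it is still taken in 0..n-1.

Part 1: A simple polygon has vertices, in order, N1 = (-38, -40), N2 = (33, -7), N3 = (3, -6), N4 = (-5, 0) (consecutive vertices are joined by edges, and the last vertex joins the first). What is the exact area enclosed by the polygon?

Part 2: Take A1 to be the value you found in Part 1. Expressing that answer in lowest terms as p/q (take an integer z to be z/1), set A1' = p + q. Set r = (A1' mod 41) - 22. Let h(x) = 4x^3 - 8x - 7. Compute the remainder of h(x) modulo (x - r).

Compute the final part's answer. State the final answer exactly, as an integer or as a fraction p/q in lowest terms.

Part 1: cross terms: (-38*-7 - 33*-40)=1586, (33*-6 - 3*-7)=-177, (3*0 - -5*-6)=-30, (-5*-40 - -38*0)=200; twice the area = |1579| = 1579; area = 1579/2; answer 1579/2
Part 2: A1 = 1579/2; threaded value p + q = 1581; r = 1; remainder = value at the root: 4*(1)^3 - 8*(1)^1 - 7 = (4) + (-8) + (-7) = -11; answer -11

-11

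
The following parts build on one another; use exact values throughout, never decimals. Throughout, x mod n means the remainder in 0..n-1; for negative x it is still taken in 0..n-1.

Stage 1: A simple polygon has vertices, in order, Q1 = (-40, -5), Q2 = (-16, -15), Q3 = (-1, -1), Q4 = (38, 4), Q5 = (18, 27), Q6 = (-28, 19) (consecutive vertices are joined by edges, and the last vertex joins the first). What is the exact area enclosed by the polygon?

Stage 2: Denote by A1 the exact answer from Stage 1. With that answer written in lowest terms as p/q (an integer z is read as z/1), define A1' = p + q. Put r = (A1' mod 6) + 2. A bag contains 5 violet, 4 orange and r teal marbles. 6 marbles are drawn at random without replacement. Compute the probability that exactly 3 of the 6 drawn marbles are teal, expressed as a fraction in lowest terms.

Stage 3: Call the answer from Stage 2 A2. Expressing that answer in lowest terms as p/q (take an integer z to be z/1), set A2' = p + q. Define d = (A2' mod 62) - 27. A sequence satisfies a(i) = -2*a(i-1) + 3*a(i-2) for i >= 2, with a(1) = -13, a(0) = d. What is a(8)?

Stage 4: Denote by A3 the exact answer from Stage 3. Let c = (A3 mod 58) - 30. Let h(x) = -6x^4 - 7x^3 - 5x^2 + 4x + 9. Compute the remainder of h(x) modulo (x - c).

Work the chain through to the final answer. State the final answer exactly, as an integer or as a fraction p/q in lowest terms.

-365879

Stage 1: cross terms: (-40*-15 - -16*-5)=520, (-16*-1 - -1*-15)=1, (-1*4 - 38*-1)=34, (38*27 - 18*4)=954, (18*19 - -28*27)=1098, (-28*-5 - -40*19)=900; twice the area = |3507| = 3507; area = 3507/2; answer 3507/2
Stage 2: A1 = 3507/2; threaded value p + q = 3509; r = 7; total draws C(16,6) = 8008; favorable C(7,3)*C(9,3) = 2940; P = 105/286; answer 105/286
Stage 3: A2 = 105/286; threaded value p + q = 391; d = -8; a(2) = -2*(-13) + 3*(-8) = 2; iterating: a(2)=2, a(3)=-43, a(4)=92, a(5)=-313, a(6)=902, a(7)=-2743, a(8)=8192; answer 8192
Stage 4: A3 = 8192; c = -16; remainder = value at the root: -6*(-16)^4 - 7*(-16)^3 - 5*(-16)^2 + 4*(-16)^1 + 9 = (-393216) + (28672) + (-1280) + (-64) + (9) = -365879; answer -365879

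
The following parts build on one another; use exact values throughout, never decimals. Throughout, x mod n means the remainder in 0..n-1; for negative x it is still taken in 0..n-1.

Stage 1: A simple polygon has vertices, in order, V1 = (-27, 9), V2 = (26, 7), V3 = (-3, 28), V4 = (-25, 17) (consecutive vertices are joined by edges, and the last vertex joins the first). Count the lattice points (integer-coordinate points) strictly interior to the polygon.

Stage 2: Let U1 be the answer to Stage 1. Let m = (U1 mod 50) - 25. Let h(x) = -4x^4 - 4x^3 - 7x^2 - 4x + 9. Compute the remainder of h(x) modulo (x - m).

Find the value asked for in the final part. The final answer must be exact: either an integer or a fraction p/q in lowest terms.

-1171818

Stage 1: cross terms: (-27*7 - 26*9)=-423, (26*28 - -3*7)=749, (-3*17 - -25*28)=649, (-25*9 - -27*17)=234; twice the area = |1209| = 1209; area = 1209/2; boundary points = 1 + 1 + 11 + 2 = 15; strictly interior points = area - boundary/2 + 1 = 598; answer 598
Stage 2: U1 = 598; m = 23; remainder = value at the root: -4*(23)^4 - 4*(23)^3 - 7*(23)^2 - 4*(23)^1 + 9 = (-1119364) + (-48668) + (-3703) + (-92) + (9) = -1171818; answer -1171818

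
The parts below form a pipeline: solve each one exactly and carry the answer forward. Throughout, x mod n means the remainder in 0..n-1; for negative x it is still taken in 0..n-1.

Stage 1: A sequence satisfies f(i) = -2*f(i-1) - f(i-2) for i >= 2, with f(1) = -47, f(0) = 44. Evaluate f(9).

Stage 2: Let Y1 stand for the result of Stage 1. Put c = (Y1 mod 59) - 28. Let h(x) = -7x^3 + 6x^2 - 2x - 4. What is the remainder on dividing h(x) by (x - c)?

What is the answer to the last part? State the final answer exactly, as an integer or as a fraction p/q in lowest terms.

Stage 1: f(2) = -2*(-47) - 1*(44) = 50; iterating: f(2)=50, f(3)=-53, f(4)=56, f(5)=-59, f(6)=62, f(7)=-65, f(8)=68, f(9)=-71; answer -71
Stage 2: Y1 = -71; c = 19; remainder = value at the root: -7*(19)^3 + 6*(19)^2 - 2*(19)^1 - 4 = (-48013) + (2166) + (-38) + (-4) = -45889; answer -45889

-45889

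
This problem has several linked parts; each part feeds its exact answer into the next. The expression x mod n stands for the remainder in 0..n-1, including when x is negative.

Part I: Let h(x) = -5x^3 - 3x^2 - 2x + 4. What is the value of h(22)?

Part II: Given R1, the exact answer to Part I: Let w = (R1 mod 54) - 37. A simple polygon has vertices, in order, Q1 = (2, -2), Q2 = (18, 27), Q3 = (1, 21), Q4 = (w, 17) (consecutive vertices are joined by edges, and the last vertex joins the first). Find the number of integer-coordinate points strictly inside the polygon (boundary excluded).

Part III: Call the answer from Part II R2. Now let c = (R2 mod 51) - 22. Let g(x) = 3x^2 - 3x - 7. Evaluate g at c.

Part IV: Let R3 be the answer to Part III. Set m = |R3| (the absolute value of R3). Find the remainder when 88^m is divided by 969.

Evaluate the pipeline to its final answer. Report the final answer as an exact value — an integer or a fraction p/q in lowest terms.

Part I: -5*(22)^3 - 3*(22)^2 - 2*(22)^1 + 4 = (-53240) + (-1452) + (-44) + (4) = -54732; answer -54732
Part II: R1 = -54732; w = -13; cross terms: (2*27 - 18*-2)=90, (18*21 - 1*27)=351, (1*17 - -13*21)=290, (-13*-2 - 2*17)=-8; twice the area = |723| = 723; area = 723/2; boundary points = 1 + 1 + 2 + 1 = 5; strictly interior points = area - boundary/2 + 1 = 360; answer 360
Part III: R2 = 360; c = -19; 3*(-19)^2 - 3*(-19)^1 - 7 = (1083) + (57) + (-7) = 1133; answer 1133
Part IV: R3 = 1133; m = 1133; squarings mod 969: 88^1=88, 88^2=961, 88^4=64, 88^8=220, 88^16=919, 88^32=562, 88^64=919, 88^128=562, 88^256=919, 88^512=562, 88^1024=919; 88^1133 = 88^1 * 88^4 * 88^8 * 88^32 * 88^64 * 88^1024 = 46 (mod 969); answer 46

46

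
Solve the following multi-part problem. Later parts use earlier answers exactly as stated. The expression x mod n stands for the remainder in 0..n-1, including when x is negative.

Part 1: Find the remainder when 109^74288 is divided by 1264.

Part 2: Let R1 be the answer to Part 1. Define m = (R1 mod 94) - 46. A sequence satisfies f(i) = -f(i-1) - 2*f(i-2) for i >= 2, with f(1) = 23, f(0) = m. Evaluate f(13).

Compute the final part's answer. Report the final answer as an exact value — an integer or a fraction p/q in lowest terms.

Part 1: squarings mod 1264: 109^1=109, 109^2=505, 109^4=961, 109^8=801, 109^16=753, 109^32=737, 109^64=913, 109^128=593, 109^256=257, 109^512=321, 109^1024=657, 109^2048=625, 109^4096=49, 109^8192=1137, 109^16384=961, 109^32768=801, 109^65536=753; 109^74288 = 109^16 * 109^32 * 109^512 * 109^8192 * 109^65536 = 737 (mod 1264); answer 737
Part 2: R1 = 737; m = 33; f(2) = -1*(23) - 2*(33) = -89; iterating: f(2)=-89, f(3)=43, f(4)=135, f(5)=-221, f(6)=-49, f(7)=491, f(8)=-393, f(9)=-589, f(10)=1375, f(11)=-197, f(12)=-2553, f(13)=2947; answer 2947

2947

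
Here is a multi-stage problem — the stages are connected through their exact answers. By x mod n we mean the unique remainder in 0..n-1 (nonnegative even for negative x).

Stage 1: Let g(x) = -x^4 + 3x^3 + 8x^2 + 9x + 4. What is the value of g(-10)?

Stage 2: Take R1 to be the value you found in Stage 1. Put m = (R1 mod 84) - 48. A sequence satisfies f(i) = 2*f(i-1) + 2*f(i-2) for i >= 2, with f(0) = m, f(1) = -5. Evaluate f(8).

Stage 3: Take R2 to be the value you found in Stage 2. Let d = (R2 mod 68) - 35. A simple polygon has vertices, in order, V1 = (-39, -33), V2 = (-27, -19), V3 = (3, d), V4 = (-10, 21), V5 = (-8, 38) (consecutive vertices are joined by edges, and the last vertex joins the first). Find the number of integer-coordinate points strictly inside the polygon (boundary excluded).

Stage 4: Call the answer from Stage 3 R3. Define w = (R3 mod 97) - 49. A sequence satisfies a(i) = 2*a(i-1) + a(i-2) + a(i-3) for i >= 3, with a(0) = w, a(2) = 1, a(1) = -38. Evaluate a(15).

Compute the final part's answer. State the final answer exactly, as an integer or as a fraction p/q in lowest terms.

-1598518

Stage 1: -1*(-10)^4 + 3*(-10)^3 + 8*(-10)^2 + 9*(-10)^1 + 4 = (-10000) + (-3000) + (800) + (-90) + (4) = -12286; answer -12286
Stage 2: R1 = -12286; m = 14; f(2) = 2*(-5) + 2*(14) = 18; iterating: f(2)=18, f(3)=26, f(4)=88, f(5)=228, f(6)=632, f(7)=1720, f(8)=4704; answer 4704
Stage 3: R2 = 4704; d = -23; cross terms: (-39*-19 - -27*-33)=-150, (-27*-23 - 3*-19)=678, (3*21 - -10*-23)=-167, (-10*38 - -8*21)=-212, (-8*-33 - -39*38)=1746; twice the area = |1895| = 1895; area = 1895/2; boundary points = 2 + 2 + 1 + 1 + 1 = 7; strictly interior points = area - boundary/2 + 1 = 945; answer 945
Stage 4: R3 = 945; w = 23; a(3) = 2*(1) + 1*(-38) + 1*(23) = -13; iterating: a(3)=-13, a(4)=-63, a(5)=-138, a(6)=-352, a(7)=-905, a(8)=-2300, a(9)=-5857, a(10)=-14919, a(11)=-37995, a(12)=-96766, a(13)=-246446, a(14)=-627653, a(15)=-1598518; answer -1598518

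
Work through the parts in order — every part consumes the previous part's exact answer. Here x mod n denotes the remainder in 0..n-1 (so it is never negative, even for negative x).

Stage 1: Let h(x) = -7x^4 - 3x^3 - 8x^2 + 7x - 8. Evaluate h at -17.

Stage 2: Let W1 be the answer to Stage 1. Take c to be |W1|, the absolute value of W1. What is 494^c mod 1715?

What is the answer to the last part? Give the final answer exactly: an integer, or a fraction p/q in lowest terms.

914

Stage 1: -7*(-17)^4 - 3*(-17)^3 - 8*(-17)^2 + 7*(-17)^1 - 8 = (-584647) + (14739) + (-2312) + (-119) + (-8) = -572347; answer -572347
Stage 2: W1 = -572347; c = 572347; squarings mod 1715: 494^1=494, 494^2=506, 494^4=501, 494^8=611, 494^16=1166, 494^32=1276, 494^64=641, 494^128=996, 494^256=746, 494^512=856, 494^1024=431, 494^2048=541, 494^4096=1131, 494^8192=1486, 494^16384=991, 494^32768=1101, 494^65536=1411, 494^131072=1521, 494^262144=1621, 494^524288=261; 494^572347 = 494^1 * 494^2 * 494^8 * 494^16 * 494^32 * 494^128 * 494^256 * 494^512 * 494^2048 * 494^4096 * 494^8192 * 494^32768 * 494^524288 = 914 (mod 1715); answer 914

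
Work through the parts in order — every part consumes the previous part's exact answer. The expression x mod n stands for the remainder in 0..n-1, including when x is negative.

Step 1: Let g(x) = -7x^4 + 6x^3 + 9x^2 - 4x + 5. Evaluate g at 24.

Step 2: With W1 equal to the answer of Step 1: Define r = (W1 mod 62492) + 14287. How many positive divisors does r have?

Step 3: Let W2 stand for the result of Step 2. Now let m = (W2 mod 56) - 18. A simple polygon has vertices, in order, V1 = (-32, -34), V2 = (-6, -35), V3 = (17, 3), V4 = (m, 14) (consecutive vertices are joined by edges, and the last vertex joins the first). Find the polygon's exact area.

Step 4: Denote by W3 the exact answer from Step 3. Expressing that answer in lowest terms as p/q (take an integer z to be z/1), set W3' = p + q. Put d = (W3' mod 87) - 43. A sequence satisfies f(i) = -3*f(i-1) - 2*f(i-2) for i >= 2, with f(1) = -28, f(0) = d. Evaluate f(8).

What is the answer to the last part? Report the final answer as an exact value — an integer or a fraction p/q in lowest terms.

Step 1: -7*(24)^4 + 6*(24)^3 + 9*(24)^2 - 4*(24)^1 + 5 = (-2322432) + (82944) + (5184) + (-96) + (5) = -2234395; answer -2234395
Step 2: W1 = -2234395; r = 29604; 29604 = 2^2 * 3 * 2467; number of divisors = (2+1) * (1+1) * (1+1) = 12; answer 12
Step 3: W2 = 12; m = -6; cross terms: (-32*-35 - -6*-34)=916, (-6*3 - 17*-35)=577, (17*14 - -6*3)=256, (-6*-34 - -32*14)=652; twice the area = |2401| = 2401; area = 2401/2; answer 2401/2
Step 4: W3 = 2401/2; threaded value p + q = 2403; d = 11; f(2) = -3*(-28) - 2*(11) = 62; iterating: f(2)=62, f(3)=-130, f(4)=266, f(5)=-538, f(6)=1082, f(7)=-2170, f(8)=4346; answer 4346

4346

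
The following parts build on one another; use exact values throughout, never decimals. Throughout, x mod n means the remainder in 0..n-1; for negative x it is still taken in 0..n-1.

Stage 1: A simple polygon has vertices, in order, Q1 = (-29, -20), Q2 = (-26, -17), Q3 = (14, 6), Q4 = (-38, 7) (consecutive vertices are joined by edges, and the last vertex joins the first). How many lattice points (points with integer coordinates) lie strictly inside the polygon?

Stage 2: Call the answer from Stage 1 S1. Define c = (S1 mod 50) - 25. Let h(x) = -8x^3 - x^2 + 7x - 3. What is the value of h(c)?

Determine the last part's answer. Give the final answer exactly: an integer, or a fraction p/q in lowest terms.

Stage 1: cross terms: (-29*-17 - -26*-20)=-27, (-26*6 - 14*-17)=82, (14*7 - -38*6)=326, (-38*-20 - -29*7)=963; twice the area = |1344| = 1344; area = 672; boundary points = 3 + 1 + 1 + 9 = 14; strictly interior points = area - boundary/2 + 1 = 666; answer 666
Stage 2: S1 = 666; c = -9; -8*(-9)^3 - 1*(-9)^2 + 7*(-9)^1 - 3 = (5832) + (-81) + (-63) + (-3) = 5685; answer 5685

5685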